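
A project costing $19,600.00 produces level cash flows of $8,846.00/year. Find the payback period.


Formula: Payback = investment / annual cash flow
Substituting: Payback = $19,600.00 / $8,846.00
Payback = 2.2157 years

2.2157 years


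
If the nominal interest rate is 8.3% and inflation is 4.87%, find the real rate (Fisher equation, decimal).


Formula: (1 + r_real) = (1 + r_nom) / (1 + inflation)
Substituting: (1 + r_real) = 1.083 / 1.0487
(1 + r_real) = 1.032707
r_real = 1.032707 - 1 = 0.032707

0.032707


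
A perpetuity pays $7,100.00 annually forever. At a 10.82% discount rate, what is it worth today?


Formula: PV = C / r
Substituting: PV = $7,100.00 / 0.1082
PV = $65,619.22

$65,619.22


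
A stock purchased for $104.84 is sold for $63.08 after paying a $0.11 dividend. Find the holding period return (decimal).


Formula: HPR = (P1 - P0 + D) / P0
Gain: $63.08 - $104.84 + $0.11 = -$41.65
HPR = -$41.65 / $104.84 = -0.3973

-0.3973


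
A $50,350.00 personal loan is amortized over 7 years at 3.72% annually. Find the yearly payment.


Formula: PMT = PV * r / (1 - (1+r)^(-n))
Denominator: 1 - (1 + 0.0372)^(-7) = 0.225605
Numerator: $50,350.00 * 0.0372 = 1873.02
PMT = 1873.02 / 0.225605 = $8,302.20

$8,302.20


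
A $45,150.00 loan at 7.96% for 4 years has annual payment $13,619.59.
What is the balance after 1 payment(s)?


Formula: Balance = PV*(1+r)^k - PMT*((1+r)^k - 1)/r
Growth: (1 + 0.0796)^1 = 1.0796
Accumulated factor: ((1+r)^k - 1)/r = 1.0
Balance = $45,150.00 * 1.0796 - $13,619.59 * 1.0
Balance = $35,124.35

$35,124.35


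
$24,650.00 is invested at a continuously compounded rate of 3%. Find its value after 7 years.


Formula: FV = P * e^(r*t)
Exponent: r*t = 0.03 * 7 = 0.21
e^(0.21) = 1.233678
FV = $24,650.00 * 1.233678 = $30,410.16

$30,410.16


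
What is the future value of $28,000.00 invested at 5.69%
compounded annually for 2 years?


Formula: FV = P * (1 + r)^n
Substituting: FV = $28,000.00 * (1 + 0.0569)^2
Growth factor: (1.0569)^2 = 1.117038
FV = $28,000.00 * 1.117038 = $31,277.05

$31,277.05


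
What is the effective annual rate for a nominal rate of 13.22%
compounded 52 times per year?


Formula: EAR = (1 + r/m)^m - 1
Period rate: r/m = 0.1322 / 52 = 0.002542
Compounding: (1 + 0.002542)^52 = 1.141145
EAR = 1.141145 - 1 = 0.141145

0.141145


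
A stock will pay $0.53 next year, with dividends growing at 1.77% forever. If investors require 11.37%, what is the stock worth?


Formula: P = D1 / (r - g)
Spread: r - g = 0.1137 - 0.0177 = 0.096
Substituting: P = $0.53 / 0.096
P = $5.52

$5.52


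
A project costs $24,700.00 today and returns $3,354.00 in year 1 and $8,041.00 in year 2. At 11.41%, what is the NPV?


Formula: NPV = C0 + C1/(1+r) + C2/(1+r)^2
Discount C1: $3,354.00 / (1 + 0.1141) = $3,010.50
Discount C2: $8,041.00 / (1 + 0.1141)^2 = $6,478.31
NPV = -$24,700.00 + $3,010.50 + $6,478.31 = -$15,211.19

-$15,211.19


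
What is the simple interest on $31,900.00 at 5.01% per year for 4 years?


Formula: I = P * r * t
Substituting: I = $31,900.00 * 0.0501 * 4
Step: I = $31,900.00 * 0.2004
I = $6,392.76

$6,392.76


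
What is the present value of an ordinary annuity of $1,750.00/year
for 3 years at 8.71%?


Formula: PV = PMT * (1 - (1+r)^(-n)) / r
Discount factor: (1 + 0.0871)^(-3) = 0.77838
Bracket: 1 - 0.77838 = 0.22162
PV = $1,750.00 * 0.22162 / 0.0871 = $4,452.76

$4,452.76


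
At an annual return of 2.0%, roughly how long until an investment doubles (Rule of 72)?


Formula: Years ≈ 72 / r
Substituting: Years ≈ 72 / 2.0
Years ≈ 36.0

36.0 years


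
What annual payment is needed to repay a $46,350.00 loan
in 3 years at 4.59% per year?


Formula: PMT = PV * r / (1 - (1+r)^(-n))
Denominator: 1 - (1 + 0.0459)^(-3) = 0.125964
Numerator: $46,350.00 * 0.0459 = 2127.465
PMT = 2127.465 / 0.125964 = $16,889.52

$16,889.52


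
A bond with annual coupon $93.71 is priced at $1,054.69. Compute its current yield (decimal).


Formula: Current yield = annual coupon / price
Substituting: CY = $93.71 / $1,054.69
CY = 0.088851

0.088851


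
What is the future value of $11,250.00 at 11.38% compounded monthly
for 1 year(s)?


Formula: FV = P * (1 + r/m)^(m*t)
Period rate: r/m = 0.1138 / 12 = 0.009483
Total periods: m*t = 12 * 1 = 12
Growth factor: (1 + 0.009483)^12 = 1.119927
FV = $11,250.00 * 1.119927 = $12,599.18

$12,599.18


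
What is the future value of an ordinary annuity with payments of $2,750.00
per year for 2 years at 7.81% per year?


Formula: FV = PMT * ((1+r)^n - 1) / r
Growth factor: (1 + 0.0781)^2 = 1.1623
Numerator: 1.1623 - 1 = 0.1623
FV = $2,750.00 * 0.1623 / 0.0781 = $5,714.78

$5,714.78


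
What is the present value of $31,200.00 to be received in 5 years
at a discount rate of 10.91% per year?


Formula: PV = FV / (1 + r)^n
Substituting: PV = $31,200.00 / (1 + 0.1091)^5
Discount factor: (1.1091)^5 = 1.678238
PV = $31,200.00 / 1.678238 = $18,590.93

$18,590.93


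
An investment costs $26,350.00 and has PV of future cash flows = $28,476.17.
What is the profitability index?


Formula: PI = PV(cash flows) / initial investment
Substituting: PI = $28,476.17 / $26,350.00
PI = 1.0807

1.0807


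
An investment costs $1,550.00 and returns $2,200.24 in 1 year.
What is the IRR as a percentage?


Formula: IRR = C1/C0 - 1
Substituting: IRR = $2,200.24 / $1,550.00 - 1
Ratio: 1.41951 - 1 = 0.41951
IRR = 41.951%

41.951%


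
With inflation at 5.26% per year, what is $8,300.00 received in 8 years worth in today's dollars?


Formula: Real value = nominal / (1 + inflation)^years
Price level: (1 + 0.0526)^8 = 1.506978
Real value = $8,300.00 / 1.506978 = $5,507.71

$5,507.71


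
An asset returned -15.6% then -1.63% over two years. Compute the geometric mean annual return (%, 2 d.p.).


Formula: Geometric mean = ((1+r1)*(1+r2))^(1/2) - 1
Product: (1 + -0.156) * (1 + -0.0163) = 0.844 * 0.9837 = 0.830243
Square root: 0.830243^0.5 = 0.911177
Geometric mean = 0.911177 - 1 = -0.088823
As percentage: -8.88%

-8.88%


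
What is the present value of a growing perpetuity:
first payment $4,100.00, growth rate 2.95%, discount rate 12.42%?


Formula: PV = C / (r - g)
Spread: r - g = 0.1242 - 0.0295 = 0.0947
Substituting: PV = $4,100.00 / 0.0947
PV = $43,294.61

$43,294.61


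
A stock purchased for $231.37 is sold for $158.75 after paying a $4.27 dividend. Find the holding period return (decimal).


Formula: HPR = (P1 - P0 + D) / P0
Gain: $158.75 - $231.37 + $4.27 = -$68.35
HPR = -$68.35 / $231.37 = -0.2954

-0.2954


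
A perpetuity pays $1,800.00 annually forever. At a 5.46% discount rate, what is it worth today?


Formula: PV = C / r
Substituting: PV = $1,800.00 / 0.0546
PV = $32,967.03

$32,967.03


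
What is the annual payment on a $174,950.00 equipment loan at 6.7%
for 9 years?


Formula: PMT = PV * r / (1 - (1+r)^(-n))
Denominator: 1 - (1 + 0.067)^(-9) = 0.442146
Numerator: $174,950.00 * 0.067 = 11721.65
PMT = 11721.65 / 0.442146 = $26,510.79

$26,510.79


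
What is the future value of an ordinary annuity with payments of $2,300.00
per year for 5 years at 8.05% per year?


Formula: FV = PMT * ((1+r)^n - 1) / r
Growth factor: (1 + 0.0805)^5 = 1.472732
Numerator: 1.472732 - 1 = 0.472732
FV = $2,300.00 * 0.472732 / 0.0805 = $13,506.64

$13,506.64


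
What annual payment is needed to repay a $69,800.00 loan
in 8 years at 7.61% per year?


Formula: PMT = PV * r / (1 - (1+r)^(-n))
Denominator: 1 - (1 + 0.0761)^(-8) = 0.443867
Numerator: $69,800.00 * 0.0761 = 5311.78
PMT = 5311.78 / 0.443867 = $11,967.06

$11,967.06


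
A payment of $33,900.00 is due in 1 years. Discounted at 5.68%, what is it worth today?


Formula: PV = FV / (1 + r)^n
Substituting: PV = $33,900.00 / (1 + 0.0568)^1
Discount factor: (1.0568)^1 = 1.0568
PV = $33,900.00 / 1.0568 = $32,077.97

$32,077.97


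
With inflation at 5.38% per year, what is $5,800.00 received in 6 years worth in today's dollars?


Formula: Real value = nominal / (1 + inflation)^years
Price level: (1 + 0.0538)^6 = 1.369459
Real value = $5,800.00 / 1.369459 = $4,235.25

$4,235.25


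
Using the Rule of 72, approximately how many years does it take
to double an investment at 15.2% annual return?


Formula: Years ≈ 72 / r
Substituting: Years ≈ 72 / 15.2
Years ≈ 4.7

4.7 years


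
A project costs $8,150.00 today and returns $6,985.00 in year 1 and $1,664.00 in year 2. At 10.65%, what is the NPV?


Formula: NPV = C0 + C1/(1+r) + C2/(1+r)^2
Discount C1: $6,985.00 / (1 + 0.1065) = $6,312.70
Discount C2: $1,664.00 / (1 + 0.1065)^2 = $1,359.10
NPV = -$8,150.00 + $6,312.70 + $1,359.10 = -$478.21

-$478.21


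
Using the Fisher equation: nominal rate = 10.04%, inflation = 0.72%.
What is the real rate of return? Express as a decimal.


Formula: (1 + r_real) = (1 + r_nom) / (1 + inflation)
Substituting: (1 + r_real) = 1.1004 / 1.0072
(1 + r_real) = 1.092534
r_real = 1.092534 - 1 = 0.092534

0.092534


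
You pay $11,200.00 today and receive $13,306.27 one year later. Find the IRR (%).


Formula: IRR = C1/C0 - 1
Substituting: IRR = $13,306.27 / $11,200.00 - 1
Ratio: 1.18806 - 1 = 0.18806
IRR = 18.806%

18.806%


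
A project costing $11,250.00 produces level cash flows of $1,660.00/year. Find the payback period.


Formula: Payback = investment / annual cash flow
Substituting: Payback = $11,250.00 / $1,660.00
Payback = 6.7771 years

6.7771 years


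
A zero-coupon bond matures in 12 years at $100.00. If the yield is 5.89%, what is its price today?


Formula: Price = FV / (1 + r)^n
Substituting: Price = $100.00 / (1 + 0.0589)^12
Discount factor: (1.0589)^12 = 1.987281
Price = $100.00 / 1.987281 = $50.32

$50.32


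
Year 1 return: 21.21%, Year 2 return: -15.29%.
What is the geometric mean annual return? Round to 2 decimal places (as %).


Formula: Geometric mean = ((1+r1)*(1+r2))^(1/2) - 1
Product: (1 + 0.2121) * (1 + -0.1529) = 1.2121 * 0.8471 = 1.02677
Square root: 1.02677^0.5 = 1.013297
Geometric mean = 1.013297 - 1 = 0.013297
As percentage: 1.33%

1.33%


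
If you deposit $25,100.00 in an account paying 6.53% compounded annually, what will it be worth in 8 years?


Formula: FV = P * (1 + r)^n
Substituting: FV = $25,100.00 * (1 + 0.0653)^8
Growth factor: (1.0653)^8 = 1.658729
FV = $25,100.00 * 1.658729 = $41,634.10

$41,634.10


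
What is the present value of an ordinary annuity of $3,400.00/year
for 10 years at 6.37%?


Formula: PV = PMT * (1 - (1+r)^(-n)) / r
Discount factor: (1 + 0.0637)^(-10) = 0.539273
Bracket: 1 - 0.539273 = 0.460727
PV = $3,400.00 * 0.460727 / 0.0637 = $24,591.41

$24,591.41


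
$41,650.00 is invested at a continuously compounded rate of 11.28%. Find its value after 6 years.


Formula: FV = P * e^(r*t)
Exponent: r*t = 0.1128 * 6 = 0.6768
e^(0.6768) = 1.967571
FV = $41,650.00 * 1.967571 = $81,949.35

$81,949.35


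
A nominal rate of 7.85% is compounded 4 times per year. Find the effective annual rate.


Formula: EAR = (1 + r/m)^m - 1
Period rate: r/m = 0.0785 / 4 = 0.019625
Compounding: (1 + 0.019625)^4 = 1.080841
EAR = 1.080841 - 1 = 0.080841

0.080841


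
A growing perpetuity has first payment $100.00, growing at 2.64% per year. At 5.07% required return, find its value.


Formula: PV = C / (r - g)
Spread: r - g = 0.0507 - 0.0264 = 0.0243
Substituting: PV = $100.00 / 0.0243
PV = $4,115.23

$4,115.23


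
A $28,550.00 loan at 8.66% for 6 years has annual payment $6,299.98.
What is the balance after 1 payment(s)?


Formula: Balance = PV*(1+r)^k - PMT*((1+r)^k - 1)/r
Growth: (1 + 0.0866)^1 = 1.0866
Accumulated factor: ((1+r)^k - 1)/r = 1.0
Balance = $28,550.00 * 1.0866 - $6,299.98 * 1.0
Balance = $24,722.45

$24,722.45


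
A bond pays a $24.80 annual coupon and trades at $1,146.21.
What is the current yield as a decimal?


Formula: Current yield = annual coupon / price
Substituting: CY = $24.80 / $1,146.21
CY = 0.021637

0.021637


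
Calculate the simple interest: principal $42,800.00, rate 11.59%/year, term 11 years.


Formula: I = P * r * t
Substituting: I = $42,800.00 * 0.1159 * 11
Step: I = $42,800.00 * 1.2749
I = $54,565.72

$54,565.72


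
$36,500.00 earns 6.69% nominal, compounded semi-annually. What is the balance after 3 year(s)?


Formula: FV = P * (1 + r/m)^(m*t)
Period rate: r/m = 0.0669 / 2 = 0.03345
Total periods: m*t = 2 * 3 = 6
Growth factor: (1 + 0.03345)^6 = 1.218251
FV = $36,500.00 * 1.218251 = $44,466.17

$44,466.17


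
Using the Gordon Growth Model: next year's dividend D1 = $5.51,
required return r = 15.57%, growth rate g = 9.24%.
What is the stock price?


Formula: P = D1 / (r - g)
Spread: r - g = 0.1557 - 0.0924 = 0.0633
Substituting: P = $5.51 / 0.0633
P = $87.05

$87.05


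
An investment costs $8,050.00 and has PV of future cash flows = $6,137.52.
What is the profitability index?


Formula: PI = PV(cash flows) / initial investment
Substituting: PI = $6,137.52 / $8,050.00
PI = 0.7624

0.7624


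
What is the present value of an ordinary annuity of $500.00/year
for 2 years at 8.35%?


Formula: PV = PMT * (1 - (1+r)^(-n)) / r
Discount factor: (1 + 0.0835)^(-2) = 0.851809
Bracket: 1 - 0.851809 = 0.148191
PV = $500.00 * 0.148191 / 0.0835 = $887.37

$887.37


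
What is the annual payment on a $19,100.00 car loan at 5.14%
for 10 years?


Formula: PMT = PV * r / (1 - (1+r)^(-n))
Denominator: 1 - (1 + 0.0514)^(-10) = 0.394213
Numerator: $19,100.00 * 0.0514 = 981.74
PMT = 981.74 / 0.394213 = $2,490.38

$2,490.38


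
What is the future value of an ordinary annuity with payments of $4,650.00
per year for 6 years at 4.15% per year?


Formula: FV = PMT * ((1+r)^n - 1) / r
Growth factor: (1 + 0.0415)^6 = 1.276308
Numerator: 1.276308 - 1 = 0.276308
FV = $4,650.00 * 0.276308 / 0.0415 = $30,959.86

$30,959.86


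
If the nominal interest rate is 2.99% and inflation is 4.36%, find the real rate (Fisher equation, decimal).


Formula: (1 + r_real) = (1 + r_nom) / (1 + inflation)
Substituting: (1 + r_real) = 1.0299 / 1.0436
(1 + r_real) = 0.986872
r_real = 0.986872 - 1 = -0.013128

-0.013128


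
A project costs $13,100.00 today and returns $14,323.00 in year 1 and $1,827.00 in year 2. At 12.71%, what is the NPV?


Formula: NPV = C0 + C1/(1+r) + C2/(1+r)^2
Discount C1: $14,323.00 / (1 + 0.1271) = $12,707.83
Discount C2: $1,827.00 / (1 + 0.1271)^2 = $1,438.18
NPV = -$13,100.00 + $12,707.83 + $1,438.18 = $1,046.02

$1,046.02


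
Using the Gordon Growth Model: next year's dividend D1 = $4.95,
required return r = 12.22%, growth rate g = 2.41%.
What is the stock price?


Formula: P = D1 / (r - g)
Spread: r - g = 0.1222 - 0.0241 = 0.0981
Substituting: P = $4.95 / 0.0981
P = $50.46

$50.46


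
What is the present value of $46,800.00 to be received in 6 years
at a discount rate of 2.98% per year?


Formula: PV = FV / (1 + r)^n
Substituting: PV = $46,800.00 / (1 + 0.0298)^6
Discount factor: (1.0298)^6 = 1.192662
PV = $46,800.00 / 1.192662 = $39,239.96

$39,239.96


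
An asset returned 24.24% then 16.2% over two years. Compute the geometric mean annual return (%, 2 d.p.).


Formula: Geometric mean = ((1+r1)*(1+r2))^(1/2) - 1
Product: (1 + 0.2424) * (1 + 0.162) = 1.2424 * 1.162 = 1.443669
Square root: 1.443669^0.5 = 1.201528
Geometric mean = 1.201528 - 1 = 0.201528
As percentage: 20.15%

20.15%


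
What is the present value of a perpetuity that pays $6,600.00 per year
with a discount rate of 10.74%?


Formula: PV = C / r
Substituting: PV = $6,600.00 / 0.1074
PV = $61,452.51

$61,452.51


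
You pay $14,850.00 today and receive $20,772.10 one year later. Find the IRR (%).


Formula: IRR = C1/C0 - 1
Substituting: IRR = $20,772.10 / $14,850.00 - 1
Ratio: 1.398795 - 1 = 0.398795
IRR = 39.8795%

39.8795%


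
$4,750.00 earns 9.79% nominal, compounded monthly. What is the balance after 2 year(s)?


Formula: FV = P * (1 + r/m)^(m*t)
Period rate: r/m = 0.0979 / 12 = 0.008158
Total periods: m*t = 12 * 2 = 24
Growth factor: (1 + 0.008158)^24 = 1.215318
FV = $4,750.00 * 1.215318 = $5,772.76

$5,772.76


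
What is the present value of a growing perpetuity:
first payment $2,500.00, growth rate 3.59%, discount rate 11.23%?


Formula: PV = C / (r - g)
Spread: r - g = 0.1123 - 0.0359 = 0.0764
Substituting: PV = $2,500.00 / 0.0764
PV = $32,722.51

$32,722.51


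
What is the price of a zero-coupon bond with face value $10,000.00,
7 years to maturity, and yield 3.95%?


Formula: Price = FV / (1 + r)^n
Substituting: Price = $10,000.00 / (1 + 0.0395)^7
Discount factor: (1.0395)^7 = 1.31151
Price = $10,000.00 / 1.31151 = $7,624.80

$7,624.80


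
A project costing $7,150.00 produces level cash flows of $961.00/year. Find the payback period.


Formula: Payback = investment / annual cash flow
Substituting: Payback = $7,150.00 / $961.00
Payback = 7.4402 years

7.4402 years


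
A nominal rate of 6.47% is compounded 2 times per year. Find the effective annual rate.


Formula: EAR = (1 + r/m)^m - 1
Period rate: r/m = 0.0647 / 2 = 0.03235
Compounding: (1 + 0.03235)^2 = 1.065747
EAR = 1.065747 - 1 = 0.065747

0.065747


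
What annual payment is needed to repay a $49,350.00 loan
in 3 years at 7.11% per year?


Formula: PMT = PV * r / (1 - (1+r)^(-n))
Denominator: 1 - (1 + 0.0711)^(-3) = 0.186215
Numerator: $49,350.00 * 0.0711 = 3508.785
PMT = 3508.785 / 0.186215 = $18,842.70

$18,842.70


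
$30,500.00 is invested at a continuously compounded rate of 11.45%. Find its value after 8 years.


Formula: FV = P * e^(r*t)
Exponent: r*t = 0.1145 * 8 = 0.916
e^(0.916) = 2.499273
FV = $30,500.00 * 2.499273 = $76,227.83

$76,227.83


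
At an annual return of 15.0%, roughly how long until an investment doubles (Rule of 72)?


Formula: Years ≈ 72 / r
Substituting: Years ≈ 72 / 15.0
Years ≈ 4.8

4.8 years


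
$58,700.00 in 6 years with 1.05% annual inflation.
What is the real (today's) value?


Formula: Real value = nominal / (1 + inflation)^years
Price level: (1 + 0.0105)^6 = 1.064677
Real value = $58,700.00 / 1.064677 = $55,134.09

$55,134.09


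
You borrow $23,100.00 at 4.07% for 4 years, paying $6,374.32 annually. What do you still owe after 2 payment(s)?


Formula: Balance = PV*(1+r)^k - PMT*((1+r)^k - 1)/r
Growth: (1 + 0.0407)^2 = 1.083056
Accumulated factor: ((1+r)^k - 1)/r = 2.0407
Balance = $23,100.00 * 1.083056 - $6,374.32 * 2.0407
Balance = $12,010.53

$12,010.53


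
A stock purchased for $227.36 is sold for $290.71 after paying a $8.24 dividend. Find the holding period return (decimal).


Formula: HPR = (P1 - P0 + D) / P0
Gain: $290.71 - $227.36 + $8.24 = $71.59
HPR = $71.59 / $227.36 = 0.3149

0.3149


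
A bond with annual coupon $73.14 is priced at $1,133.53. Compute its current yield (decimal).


Formula: Current yield = annual coupon / price
Substituting: CY = $73.14 / $1,133.53
CY = 0.064524

0.064524


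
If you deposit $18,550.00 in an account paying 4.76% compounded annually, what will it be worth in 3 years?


Formula: FV = P * (1 + r)^n
Substituting: FV = $18,550.00 * (1 + 0.0476)^3
Growth factor: (1.0476)^3 = 1.149705
FV = $18,550.00 * 1.149705 = $21,327.03

$21,327.03


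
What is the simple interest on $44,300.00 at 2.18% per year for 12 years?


Formula: I = P * r * t
Substituting: I = $44,300.00 * 0.0218 * 12
Step: I = $44,300.00 * 0.2616
I = $11,588.88

$11,588.88


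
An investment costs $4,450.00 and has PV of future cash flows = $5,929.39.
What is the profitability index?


Formula: PI = PV(cash flows) / initial investment
Substituting: PI = $5,929.39 / $4,450.00
PI = 1.3324

1.3324


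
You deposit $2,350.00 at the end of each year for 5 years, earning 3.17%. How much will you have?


Formula: FV = PMT * ((1+r)^n - 1) / r
Growth factor: (1 + 0.0317)^5 = 1.168873
Numerator: 1.168873 - 1 = 0.168873
FV = $2,350.00 * 0.168873 / 0.0317 = $12,518.94

$12,518.94


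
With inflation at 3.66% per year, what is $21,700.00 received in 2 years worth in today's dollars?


Formula: Real value = nominal / (1 + inflation)^years
Price level: (1 + 0.0366)^2 = 1.07454
Real value = $21,700.00 / 1.07454 = $20,194.70

$20,194.70


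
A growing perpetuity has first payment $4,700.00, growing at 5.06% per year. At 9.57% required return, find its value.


Formula: PV = C / (r - g)
Spread: r - g = 0.0957 - 0.0506 = 0.0451
Substituting: PV = $4,700.00 / 0.0451
PV = $104,212.86

$104,212.86


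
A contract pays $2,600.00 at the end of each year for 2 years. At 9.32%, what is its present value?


Formula: PV = PMT * (1 - (1+r)^(-n)) / r
Discount factor: (1 + 0.0932)^(-2) = 0.83676
Bracket: 1 - 0.83676 = 0.16324
PV = $2,600.00 * 0.16324 / 0.0932 = $4,553.91

$4,553.91


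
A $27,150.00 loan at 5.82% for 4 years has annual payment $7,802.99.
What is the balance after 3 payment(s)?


Formula: Balance = PV*(1+r)^k - PMT*((1+r)^k - 1)/r
Growth: (1 + 0.0582)^3 = 1.184959
Accumulated factor: ((1+r)^k - 1)/r = 3.177987
Balance = $27,150.00 * 1.184959 - $7,802.99 * 3.177987
Balance = $7,373.83

$7,373.83


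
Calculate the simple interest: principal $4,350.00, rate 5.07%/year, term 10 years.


Formula: I = P * r * t
Substituting: I = $4,350.00 * 0.0507 * 10
Step: I = $4,350.00 * 0.507
I = $2,205.45

$2,205.45


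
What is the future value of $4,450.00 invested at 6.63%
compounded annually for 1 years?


Formula: FV = P * (1 + r)^n
Substituting: FV = $4,450.00 * (1 + 0.0663)^1
Growth factor: (1.0663)^1 = 1.0663
FV = $4,450.00 * 1.0663 = $4,745.04

$4,745.04


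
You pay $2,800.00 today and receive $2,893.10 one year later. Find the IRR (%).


Formula: IRR = C1/C0 - 1
Substituting: IRR = $2,893.10 / $2,800.00 - 1
Ratio: 1.03325 - 1 = 0.03325
IRR = 3.325%

3.325%


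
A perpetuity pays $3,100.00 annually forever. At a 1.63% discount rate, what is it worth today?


Formula: PV = C / r
Substituting: PV = $3,100.00 / 0.0163
PV = $190,184.05

$190,184.05


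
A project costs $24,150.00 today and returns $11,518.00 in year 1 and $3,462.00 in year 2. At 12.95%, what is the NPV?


Formula: NPV = C0 + C1/(1+r) + C2/(1+r)^2
Discount C1: $11,518.00 / (1 + 0.1295) = $10,197.43
Discount C2: $3,462.00 / (1 + 0.1295)^2 = $2,713.65
NPV = -$24,150.00 + $10,197.43 + $2,713.65 = -$11,238.91

-$11,238.91


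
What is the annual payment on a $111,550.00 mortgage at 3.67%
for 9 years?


Formula: PMT = PV * r / (1 - (1+r)^(-n))
Denominator: 1 - (1 + 0.0367)^(-9) = 0.277027
Numerator: $111,550.00 * 0.0367 = 4093.885
PMT = 4093.885 / 0.277027 = $14,777.93

$14,777.93


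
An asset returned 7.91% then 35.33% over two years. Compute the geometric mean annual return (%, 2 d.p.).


Formula: Geometric mean = ((1+r1)*(1+r2))^(1/2) - 1
Product: (1 + 0.0791) * (1 + 0.3533) = 1.0791 * 1.3533 = 1.460346
Square root: 1.460346^0.5 = 1.208448
Geometric mean = 1.208448 - 1 = 0.208448
As percentage: 20.84%

20.84%


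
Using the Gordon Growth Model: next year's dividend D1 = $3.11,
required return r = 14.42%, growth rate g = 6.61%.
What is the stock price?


Formula: P = D1 / (r - g)
Spread: r - g = 0.1442 - 0.0661 = 0.0781
Substituting: P = $3.11 / 0.0781
P = $39.82

$39.82


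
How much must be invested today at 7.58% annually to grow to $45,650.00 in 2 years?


Formula: PV = FV / (1 + r)^n
Substituting: PV = $45,650.00 / (1 + 0.0758)^2
Discount factor: (1.0758)^2 = 1.157346
PV = $45,650.00 / 1.157346 = $39,443.70

$39,443.70


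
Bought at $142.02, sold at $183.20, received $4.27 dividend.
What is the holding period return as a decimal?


Formula: HPR = (P1 - P0 + D) / P0
Gain: $183.20 - $142.02 + $4.27 = $45.45
HPR = $45.45 / $142.02 = 0.32

0.32


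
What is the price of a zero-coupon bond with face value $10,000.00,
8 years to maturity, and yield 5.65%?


Formula: Price = FV / (1 + r)^n
Substituting: Price = $10,000.00 / (1 + 0.0565)^8
Discount factor: (1.0565)^8 = 1.55223
Price = $10,000.00 / 1.55223 = $6,442.35

$6,442.35


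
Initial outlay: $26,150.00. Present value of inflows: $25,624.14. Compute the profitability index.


Formula: PI = PV(cash flows) / initial investment
Substituting: PI = $25,624.14 / $26,150.00
PI = 0.9799

0.9799


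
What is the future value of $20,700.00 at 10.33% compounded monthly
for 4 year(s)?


Formula: FV = P * (1 + r/m)^(m*t)
Period rate: r/m = 0.1033 / 12 = 0.008608
Total periods: m*t = 12 * 4 = 48
Growth factor: (1 + 0.008608)^48 = 1.508977
FV = $20,700.00 * 1.508977 = $31,235.82

$31,235.82


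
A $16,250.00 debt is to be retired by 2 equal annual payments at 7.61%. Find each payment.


Formula: PMT = PV * r / (1 - (1+r)^(-n))
Denominator: 1 - (1 + 0.0761)^(-2) = 0.136436
Numerator: $16,250.00 * 0.0761 = 1236.625
PMT = 1236.625 / 0.136436 = $9,063.80

$9,063.80


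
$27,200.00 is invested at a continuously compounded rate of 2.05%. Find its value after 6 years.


Formula: FV = P * e^(r*t)
Exponent: r*t = 0.0205 * 6 = 0.123
e^(0.123) = 1.130884
FV = $27,200.00 * 1.130884 = $30,760.06

$30,760.06


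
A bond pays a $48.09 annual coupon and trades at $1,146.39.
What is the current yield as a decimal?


Formula: Current yield = annual coupon / price
Substituting: CY = $48.09 / $1,146.39
CY = 0.041949

0.041949


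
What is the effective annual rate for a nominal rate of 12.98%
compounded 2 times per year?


Formula: EAR = (1 + r/m)^m - 1
Period rate: r/m = 0.1298 / 2 = 0.0649
Compounding: (1 + 0.0649)^2 = 1.134012
EAR = 1.134012 - 1 = 0.134012

0.134012


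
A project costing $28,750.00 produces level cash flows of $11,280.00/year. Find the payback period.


Formula: Payback = investment / annual cash flow
Substituting: Payback = $28,750.00 / $11,280.00
Payback = 2.5488 years

2.5488 years


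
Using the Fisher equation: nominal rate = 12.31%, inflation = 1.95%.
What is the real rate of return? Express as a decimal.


Formula: (1 + r_real) = (1 + r_nom) / (1 + inflation)
Substituting: (1 + r_real) = 1.1231 / 1.0195
(1 + r_real) = 1.101618
r_real = 1.101618 - 1 = 0.101618

0.101618


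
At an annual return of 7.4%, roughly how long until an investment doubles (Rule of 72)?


Formula: Years ≈ 72 / r
Substituting: Years ≈ 72 / 7.4
Years ≈ 9.7

9.7 years


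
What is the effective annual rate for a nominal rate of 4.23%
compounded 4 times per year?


Formula: EAR = (1 + r/m)^m - 1
Period rate: r/m = 0.0423 / 4 = 0.010575
Compounding: (1 + 0.010575)^4 = 1.042976
EAR = 1.042976 - 1 = 0.042976

0.042976


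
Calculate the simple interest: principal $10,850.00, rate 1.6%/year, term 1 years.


Formula: I = P * r * t
Substituting: I = $10,850.00 * 0.016 * 1
Step: I = $10,850.00 * 0.016
I = $173.60

$173.60


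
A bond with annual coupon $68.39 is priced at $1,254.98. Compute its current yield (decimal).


Formula: Current yield = annual coupon / price
Substituting: CY = $68.39 / $1,254.98
CY = 0.054495

0.054495


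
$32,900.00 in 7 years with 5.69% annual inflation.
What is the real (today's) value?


Formula: Real value = nominal / (1 + inflation)^years
Price level: (1 + 0.0569)^7 = 1.473117
Real value = $32,900.00 / 1.473117 = $22,333.59

$22,333.59


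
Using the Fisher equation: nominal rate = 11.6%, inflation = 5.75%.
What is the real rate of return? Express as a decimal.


Formula: (1 + r_real) = (1 + r_nom) / (1 + inflation)
Substituting: (1 + r_real) = 1.116 / 1.0575
(1 + r_real) = 1.055319
r_real = 1.055319 - 1 = 0.055319

0.055319


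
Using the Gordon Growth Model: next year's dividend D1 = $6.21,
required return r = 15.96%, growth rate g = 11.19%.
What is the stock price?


Formula: P = D1 / (r - g)
Spread: r - g = 0.1596 - 0.1119 = 0.0477
Substituting: P = $6.21 / 0.0477
P = $130.19

$130.19


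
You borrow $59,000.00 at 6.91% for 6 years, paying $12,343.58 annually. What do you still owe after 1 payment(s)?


Formula: Balance = PV*(1+r)^k - PMT*((1+r)^k - 1)/r
Growth: (1 + 0.0691)^1 = 1.0691
Accumulated factor: ((1+r)^k - 1)/r = 1.0
Balance = $59,000.00 * 1.0691 - $12,343.58 * 1.0
Balance = $50,733.32

$50,733.32


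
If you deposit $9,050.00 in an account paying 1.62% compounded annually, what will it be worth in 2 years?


Formula: FV = P * (1 + r)^n
Substituting: FV = $9,050.00 * (1 + 0.0162)^2
Growth factor: (1.0162)^2 = 1.032662
FV = $9,050.00 * 1.032662 = $9,345.60

$9,345.60


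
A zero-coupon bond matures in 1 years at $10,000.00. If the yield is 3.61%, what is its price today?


Formula: Price = FV / (1 + r)^n
Substituting: Price = $10,000.00 / (1 + 0.0361)^1
Discount factor: (1.0361)^1 = 1.0361
Price = $10,000.00 / 1.0361 = $9,651.58

$9,651.58


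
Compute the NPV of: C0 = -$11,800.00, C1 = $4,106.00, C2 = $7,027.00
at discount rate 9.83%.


Formula: NPV = C0 + C1/(1+r) + C2/(1+r)^2
Discount C1: $4,106.00 / (1 + 0.0983) = $3,738.50
Discount C2: $7,027.00 / (1 + 0.0983)^2 = $5,825.43
NPV = -$11,800.00 + $3,738.50 + $5,825.43 = -$2,236.07

-$2,236.07


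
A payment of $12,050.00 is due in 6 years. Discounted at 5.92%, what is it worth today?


Formula: PV = FV / (1 + r)^n
Substituting: PV = $12,050.00 / (1 + 0.0592)^6
Discount factor: (1.0592)^6 = 1.412108
PV = $12,050.00 / 1.412108 = $8,533.34

$8,533.34


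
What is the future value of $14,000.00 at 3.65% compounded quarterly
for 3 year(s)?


Formula: FV = P * (1 + r/m)^(m*t)
Period rate: r/m = 0.0365 / 4 = 0.009125
Total periods: m*t = 4 * 3 = 12
Growth factor: (1 + 0.009125)^12 = 1.115166
FV = $14,000.00 * 1.115166 = $15,612.33

$15,612.33


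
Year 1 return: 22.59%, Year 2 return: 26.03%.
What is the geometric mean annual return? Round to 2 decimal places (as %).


Formula: Geometric mean = ((1+r1)*(1+r2))^(1/2) - 1
Product: (1 + 0.2259) * (1 + 0.2603) = 1.2259 * 1.2603 = 1.545002
Square root: 1.545002^0.5 = 1.242981
Geometric mean = 1.242981 - 1 = 0.242981
As percentage: 24.30%

24.30%


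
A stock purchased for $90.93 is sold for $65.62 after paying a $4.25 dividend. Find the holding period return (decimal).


Formula: HPR = (P1 - P0 + D) / P0
Gain: $65.62 - $90.93 + $4.25 = -$21.06
HPR = -$21.06 / $90.93 = -0.2316

-0.2316


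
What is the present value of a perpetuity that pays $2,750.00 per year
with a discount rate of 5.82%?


Formula: PV = C / r
Substituting: PV = $2,750.00 / 0.0582
PV = $47,250.86

$47,250.86


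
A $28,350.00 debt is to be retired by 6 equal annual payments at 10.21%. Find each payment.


Formula: PMT = PV * r / (1 - (1+r)^(-n))
Denominator: 1 - (1 + 0.1021)^(-6) = 0.441949
Numerator: $28,350.00 * 0.1021 = 2894.535
PMT = 2894.535 / 0.441949 = $6,549.48

$6,549.48


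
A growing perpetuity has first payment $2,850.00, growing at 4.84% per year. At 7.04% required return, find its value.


Formula: PV = C / (r - g)
Spread: r - g = 0.0704 - 0.0484 = 0.022
Substituting: PV = $2,850.00 / 0.022
PV = $129,545.45

$129,545.45


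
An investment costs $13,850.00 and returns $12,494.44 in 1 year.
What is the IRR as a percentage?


Formula: IRR = C1/C0 - 1
Substituting: IRR = $12,494.44 / $13,850.00 - 1
Ratio: 0.902126 - 1 = -0.097874
IRR = -9.7874%

-9.7874%


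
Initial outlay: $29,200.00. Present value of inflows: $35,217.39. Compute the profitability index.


Formula: PI = PV(cash flows) / initial investment
Substituting: PI = $35,217.39 / $29,200.00
PI = 1.2061

1.2061


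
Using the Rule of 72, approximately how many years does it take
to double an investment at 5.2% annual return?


Formula: Years ≈ 72 / r
Substituting: Years ≈ 72 / 5.2
Years ≈ 13.8

13.8 years


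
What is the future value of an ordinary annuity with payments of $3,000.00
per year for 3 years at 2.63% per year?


Formula: FV = PMT * ((1+r)^n - 1) / r
Growth factor: (1 + 0.0263)^3 = 1.080993
Numerator: 1.080993 - 1 = 0.080993
FV = $3,000.00 * 0.080993 / 0.0263 = $9,238.78

$9,238.78


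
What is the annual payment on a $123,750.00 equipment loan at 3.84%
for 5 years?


Formula: PMT = PV * r / (1 - (1+r)^(-n))
Denominator: 1 - (1 + 0.0384)^(-5) = 0.171721
Numerator: $123,750.00 * 0.0384 = 4752.0
PMT = 4752.0 / 0.171721 = $27,672.78

$27,672.78


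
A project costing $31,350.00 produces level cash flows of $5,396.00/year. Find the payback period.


Formula: Payback = investment / annual cash flow
Substituting: Payback = $31,350.00 / $5,396.00
Payback = 5.8099 years

5.8099 years


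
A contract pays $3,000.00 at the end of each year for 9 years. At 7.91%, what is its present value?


Formula: PV = PMT * (1 - (1+r)^(-n)) / r
Discount factor: (1 + 0.0791)^(-9) = 0.504017
Bracket: 1 - 0.504017 = 0.495983
PV = $3,000.00 * 0.495983 / 0.0791 = $18,811.00

$18,811.00


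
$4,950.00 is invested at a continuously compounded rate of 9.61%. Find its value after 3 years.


Formula: FV = P * e^(r*t)
Exponent: r*t = 0.0961 * 3 = 0.2883
e^(0.2883) = 1.334157
FV = $4,950.00 * 1.334157 = $6,604.08

$6,604.08


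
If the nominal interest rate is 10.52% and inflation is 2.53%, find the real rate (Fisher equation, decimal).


Formula: (1 + r_real) = (1 + r_nom) / (1 + inflation)
Substituting: (1 + r_real) = 1.1052 / 1.0253
(1 + r_real) = 1.077928
r_real = 1.077928 - 1 = 0.077928

0.077928


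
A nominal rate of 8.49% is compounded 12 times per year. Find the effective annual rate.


Formula: EAR = (1 + r/m)^m - 1
Period rate: r/m = 0.0849 / 12 = 0.007075
Compounding: (1 + 0.007075)^12 = 1.088283
EAR = 1.088283 - 1 = 0.088283

0.088283


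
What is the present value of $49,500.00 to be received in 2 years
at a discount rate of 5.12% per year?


Formula: PV = FV / (1 + r)^n
Substituting: PV = $49,500.00 / (1 + 0.0512)^2
Discount factor: (1.0512)^2 = 1.105021
PV = $49,500.00 / 1.105021 = $44,795.51

$44,795.51


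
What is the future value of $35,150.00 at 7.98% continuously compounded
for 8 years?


Formula: FV = P * e^(r*t)
Exponent: r*t = 0.0798 * 8 = 0.6384
e^(0.6384) = 1.893449
FV = $35,150.00 * 1.893449 = $66,554.73

$66,554.73


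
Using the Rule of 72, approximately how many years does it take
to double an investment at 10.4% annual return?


Formula: Years ≈ 72 / r
Substituting: Years ≈ 72 / 10.4
Years ≈ 6.9

6.9 years


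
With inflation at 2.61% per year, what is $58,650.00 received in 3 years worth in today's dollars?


Formula: Real value = nominal / (1 + inflation)^years
Price level: (1 + 0.0261)^3 = 1.080361
Real value = $58,650.00 / 1.080361 = $54,287.39

$54,287.39


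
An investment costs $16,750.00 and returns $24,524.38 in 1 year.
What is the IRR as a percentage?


Formula: IRR = C1/C0 - 1
Substituting: IRR = $24,524.38 / $16,750.00 - 1
Ratio: 1.464142 - 1 = 0.464142
IRR = 46.4142%

46.4142%


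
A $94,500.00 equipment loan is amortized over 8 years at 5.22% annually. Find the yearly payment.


Formula: PMT = PV * r / (1 - (1+r)^(-n))
Denominator: 1 - (1 + 0.0522)^(-8) = 0.3344
Numerator: $94,500.00 * 0.0522 = 4932.9
PMT = 4932.9 / 0.3344 = $14,751.52

$14,751.52


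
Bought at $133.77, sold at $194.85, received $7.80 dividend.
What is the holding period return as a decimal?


Formula: HPR = (P1 - P0 + D) / P0
Gain: $194.85 - $133.77 + $7.80 = $68.88
HPR = $68.88 / $133.77 = 0.5149

0.5149


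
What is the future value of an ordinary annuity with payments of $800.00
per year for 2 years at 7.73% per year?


Formula: FV = PMT * ((1+r)^n - 1) / r
Growth factor: (1 + 0.0773)^2 = 1.160575
Numerator: 1.160575 - 1 = 0.160575
FV = $800.00 * 0.160575 / 0.0773 = $1,661.84

$1,661.84


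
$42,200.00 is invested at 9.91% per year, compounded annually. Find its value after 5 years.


Formula: FV = P * (1 + r)^n
Substituting: FV = $42,200.00 * (1 + 0.0991)^5
Growth factor: (1.0991)^5 = 1.603932
FV = $42,200.00 * 1.603932 = $67,685.94

$67,685.94


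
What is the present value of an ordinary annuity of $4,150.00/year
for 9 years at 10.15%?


Formula: PV = PMT * (1 - (1+r)^(-n)) / r
Discount factor: (1 + 0.1015)^(-9) = 0.418928
Bracket: 1 - 0.418928 = 0.581072
PV = $4,150.00 * 0.581072 / 0.1015 = $23,758.11

$23,758.11


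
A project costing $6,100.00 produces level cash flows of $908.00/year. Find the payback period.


Formula: Payback = investment / annual cash flow
Substituting: Payback = $6,100.00 / $908.00
Payback = 6.7181 years

6.7181 years


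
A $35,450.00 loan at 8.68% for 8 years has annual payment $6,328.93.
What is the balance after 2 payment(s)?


Formula: Balance = PV*(1+r)^k - PMT*((1+r)^k - 1)/r
Growth: (1 + 0.0868)^2 = 1.181134
Accumulated factor: ((1+r)^k - 1)/r = 2.0868
Balance = $35,450.00 * 1.181134 - $6,328.93 * 2.0868
Balance = $28,664.00

$28,664.00


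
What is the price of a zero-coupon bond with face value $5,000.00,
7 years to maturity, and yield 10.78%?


Formula: Price = FV / (1 + r)^n
Substituting: Price = $5,000.00 / (1 + 0.1078)^7
Discount factor: (1.1078)^7 = 2.047526
Price = $5,000.00 / 2.047526 = $2,441.97

$2,441.97


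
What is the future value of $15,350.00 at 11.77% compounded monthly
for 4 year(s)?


Formula: FV = P * (1 + r/m)^(m*t)
Period rate: r/m = 0.1177 / 12 = 0.009808
Total periods: m*t = 12 * 4 = 48
Growth factor: (1 + 0.009808)^48 = 1.597606
FV = $15,350.00 * 1.597606 = $24,523.25

$24,523.25


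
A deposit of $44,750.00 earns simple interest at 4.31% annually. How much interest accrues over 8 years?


Formula: I = P * r * t
Substituting: I = $44,750.00 * 0.0431 * 8
Step: I = $44,750.00 * 0.3448
I = $15,429.80

$15,429.80


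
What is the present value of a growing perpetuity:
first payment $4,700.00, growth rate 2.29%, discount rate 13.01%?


Formula: PV = C / (r - g)
Spread: r - g = 0.1301 - 0.0229 = 0.1072
Substituting: PV = $4,700.00 / 0.1072
PV = $43,843.28

$43,843.28


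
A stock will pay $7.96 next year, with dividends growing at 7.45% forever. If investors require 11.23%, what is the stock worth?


Formula: P = D1 / (r - g)
Spread: r - g = 0.1123 - 0.0745 = 0.0378
Substituting: P = $7.96 / 0.0378
P = $210.58

$210.58


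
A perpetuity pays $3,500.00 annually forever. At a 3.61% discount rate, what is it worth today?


Formula: PV = C / r
Substituting: PV = $3,500.00 / 0.0361
PV = $96,952.91

$96,952.91


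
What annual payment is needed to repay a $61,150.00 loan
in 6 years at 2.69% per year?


Formula: PMT = PV * r / (1 - (1+r)^(-n))
Denominator: 1 - (1 + 0.0269)^(-6) = 0.147232
Numerator: $61,150.00 * 0.0269 = 1644.935
PMT = 1644.935 / 0.147232 = $11,172.43

$11,172.43


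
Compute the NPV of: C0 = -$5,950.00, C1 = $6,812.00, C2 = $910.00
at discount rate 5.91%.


Formula: NPV = C0 + C1/(1+r) + C2/(1+r)^2
Discount C1: $6,812.00 / (1 + 0.0591) = $6,431.88
Discount C2: $910.00 / (1 + 0.0591)^2 = $811.27
NPV = -$5,950.00 + $6,431.88 + $811.27 = $1,293.15

$1,293.15


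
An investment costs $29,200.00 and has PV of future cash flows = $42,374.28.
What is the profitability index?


Formula: PI = PV(cash flows) / initial investment
Substituting: PI = $42,374.28 / $29,200.00
PI = 1.4512

1.4512


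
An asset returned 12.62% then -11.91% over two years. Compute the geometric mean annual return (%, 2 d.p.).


Formula: Geometric mean = ((1+r1)*(1+r2))^(1/2) - 1
Product: (1 + 0.1262) * (1 + -0.1191) = 1.1262 * 0.8809 = 0.99207
Square root: 0.99207^0.5 = 0.996027
Geometric mean = 0.996027 - 1 = -0.003973
As percentage: -0.40%

-0.40%


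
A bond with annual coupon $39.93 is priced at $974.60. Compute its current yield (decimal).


Formula: Current yield = annual coupon / price
Substituting: CY = $39.93 / $974.60
CY = 0.040971

0.040971


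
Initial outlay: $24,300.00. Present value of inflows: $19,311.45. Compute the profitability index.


Formula: PI = PV(cash flows) / initial investment
Substituting: PI = $19,311.45 / $24,300.00
PI = 0.7947

0.7947


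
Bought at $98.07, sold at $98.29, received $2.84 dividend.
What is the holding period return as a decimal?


Formula: HPR = (P1 - P0 + D) / P0
Gain: $98.29 - $98.07 + $2.84 = $3.06
HPR = $3.06 / $98.07 = 0.0312

0.0312
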